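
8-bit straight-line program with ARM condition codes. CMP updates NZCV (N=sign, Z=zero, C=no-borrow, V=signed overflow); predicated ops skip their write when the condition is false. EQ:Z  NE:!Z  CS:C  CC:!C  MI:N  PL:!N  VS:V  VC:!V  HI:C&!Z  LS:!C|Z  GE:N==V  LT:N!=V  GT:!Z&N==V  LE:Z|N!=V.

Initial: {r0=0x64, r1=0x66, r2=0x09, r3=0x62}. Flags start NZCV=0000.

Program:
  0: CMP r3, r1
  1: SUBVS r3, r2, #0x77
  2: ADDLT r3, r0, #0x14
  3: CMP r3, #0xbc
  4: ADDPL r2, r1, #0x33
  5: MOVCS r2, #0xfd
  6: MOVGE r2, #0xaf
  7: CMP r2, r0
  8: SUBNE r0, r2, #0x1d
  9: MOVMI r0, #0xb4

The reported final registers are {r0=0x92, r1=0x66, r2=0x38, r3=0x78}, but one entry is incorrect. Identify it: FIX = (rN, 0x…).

[0] flags=1000 → (cmp)
[1] flags=1000 VS?F → skip
[2] flags=1000 LT?T → r3=0x78
[3] flags=1001 → (cmp)
[4] flags=1001 PL?F → skip
[5] flags=1001 CS?F → skip
[6] flags=1001 GE?T → r2=0xaf
[7] flags=0011 → (cmp)
[8] flags=0011 NE?T → r0=0x92
[9] flags=0011 MI?F → skip

FIX = (r2, 0xaf)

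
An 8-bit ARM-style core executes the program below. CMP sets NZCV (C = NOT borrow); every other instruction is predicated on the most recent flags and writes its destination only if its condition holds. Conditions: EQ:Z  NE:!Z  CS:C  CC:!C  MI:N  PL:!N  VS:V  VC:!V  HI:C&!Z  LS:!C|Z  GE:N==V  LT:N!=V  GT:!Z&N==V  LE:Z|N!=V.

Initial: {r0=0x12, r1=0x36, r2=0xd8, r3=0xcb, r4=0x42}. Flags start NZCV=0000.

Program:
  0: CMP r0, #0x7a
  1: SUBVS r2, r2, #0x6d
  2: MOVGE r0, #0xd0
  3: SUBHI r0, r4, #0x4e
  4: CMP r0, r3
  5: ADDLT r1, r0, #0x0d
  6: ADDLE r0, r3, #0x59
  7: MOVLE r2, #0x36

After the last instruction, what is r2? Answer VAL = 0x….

VAL = 0xd8

[0] flags=1000 → (cmp)
[1] flags=1000 VS?F → skip
[2] flags=1000 GE?F → skip
[3] flags=1000 HI?F → skip
[4] flags=0000 → (cmp)
[5] flags=0000 LT?F → skip
[6] flags=0000 LE?F → skip
[7] flags=0000 LE?F → skip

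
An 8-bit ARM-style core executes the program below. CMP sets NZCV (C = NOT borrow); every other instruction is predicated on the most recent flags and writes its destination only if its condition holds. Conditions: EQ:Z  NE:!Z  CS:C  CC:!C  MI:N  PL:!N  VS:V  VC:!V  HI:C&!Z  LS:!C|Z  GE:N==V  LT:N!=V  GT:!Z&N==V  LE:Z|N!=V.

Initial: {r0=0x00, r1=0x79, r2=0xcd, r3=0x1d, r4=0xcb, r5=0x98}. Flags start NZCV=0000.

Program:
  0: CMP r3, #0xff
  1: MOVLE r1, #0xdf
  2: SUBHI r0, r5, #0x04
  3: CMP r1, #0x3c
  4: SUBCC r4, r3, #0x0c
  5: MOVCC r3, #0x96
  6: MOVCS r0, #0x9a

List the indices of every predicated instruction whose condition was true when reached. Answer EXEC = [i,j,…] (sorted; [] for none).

0: ✓ CMP  NZCV=0000
1: · MOVLE
2: · SUBHI
3: ✓ CMP  NZCV=0010
4: · SUBCC
5: · MOVCC
6: ✓ MOVCS  r0←0x9a

EXEC = [6]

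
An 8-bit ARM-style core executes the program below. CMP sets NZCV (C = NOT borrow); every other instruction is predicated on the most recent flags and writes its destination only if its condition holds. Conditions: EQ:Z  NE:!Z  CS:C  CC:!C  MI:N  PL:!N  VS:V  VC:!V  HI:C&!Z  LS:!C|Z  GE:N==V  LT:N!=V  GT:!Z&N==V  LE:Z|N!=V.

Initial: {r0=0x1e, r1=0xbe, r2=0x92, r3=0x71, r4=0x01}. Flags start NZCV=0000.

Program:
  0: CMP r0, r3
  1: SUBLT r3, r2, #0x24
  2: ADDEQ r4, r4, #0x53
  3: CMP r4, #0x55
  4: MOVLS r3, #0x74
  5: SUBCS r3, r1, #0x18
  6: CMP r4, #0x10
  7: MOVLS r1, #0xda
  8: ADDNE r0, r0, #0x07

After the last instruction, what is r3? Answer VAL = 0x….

VAL = 0x74

0: ✓ CMP  NZCV=1000
1: ✓ SUBLT  r3←0x6e
2: · ADDEQ
3: ✓ CMP  NZCV=1000
4: ✓ MOVLS  r3←0x74
5: · SUBCS
6: ✓ CMP  NZCV=1000
7: ✓ MOVLS  r1←0xda
8: ✓ ADDNE  r0←0x25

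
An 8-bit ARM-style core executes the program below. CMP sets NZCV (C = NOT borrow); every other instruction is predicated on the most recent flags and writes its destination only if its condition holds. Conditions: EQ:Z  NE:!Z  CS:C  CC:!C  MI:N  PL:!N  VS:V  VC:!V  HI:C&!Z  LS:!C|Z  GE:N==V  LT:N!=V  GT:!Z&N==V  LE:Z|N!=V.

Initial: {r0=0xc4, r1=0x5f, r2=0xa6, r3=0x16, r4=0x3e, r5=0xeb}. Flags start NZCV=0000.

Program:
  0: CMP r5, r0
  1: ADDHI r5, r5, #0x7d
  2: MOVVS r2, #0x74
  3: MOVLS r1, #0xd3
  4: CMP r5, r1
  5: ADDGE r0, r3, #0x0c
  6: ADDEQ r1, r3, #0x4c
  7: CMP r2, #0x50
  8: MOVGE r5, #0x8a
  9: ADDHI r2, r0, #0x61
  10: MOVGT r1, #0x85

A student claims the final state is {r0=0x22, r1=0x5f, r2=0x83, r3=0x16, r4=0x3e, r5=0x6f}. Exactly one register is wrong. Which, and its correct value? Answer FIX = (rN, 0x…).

0: ✓ CMP  NZCV=0010
1: ✓ ADDHI  r5←0x68
2: · MOVVS
3: · MOVLS
4: ✓ CMP  NZCV=0010
5: ✓ ADDGE  r0←0x22
6: · ADDEQ
7: ✓ CMP  NZCV=0011
8: · MOVGE
9: ✓ ADDHI  r2←0x83
10: · MOVGT

FIX = (r5, 0x68)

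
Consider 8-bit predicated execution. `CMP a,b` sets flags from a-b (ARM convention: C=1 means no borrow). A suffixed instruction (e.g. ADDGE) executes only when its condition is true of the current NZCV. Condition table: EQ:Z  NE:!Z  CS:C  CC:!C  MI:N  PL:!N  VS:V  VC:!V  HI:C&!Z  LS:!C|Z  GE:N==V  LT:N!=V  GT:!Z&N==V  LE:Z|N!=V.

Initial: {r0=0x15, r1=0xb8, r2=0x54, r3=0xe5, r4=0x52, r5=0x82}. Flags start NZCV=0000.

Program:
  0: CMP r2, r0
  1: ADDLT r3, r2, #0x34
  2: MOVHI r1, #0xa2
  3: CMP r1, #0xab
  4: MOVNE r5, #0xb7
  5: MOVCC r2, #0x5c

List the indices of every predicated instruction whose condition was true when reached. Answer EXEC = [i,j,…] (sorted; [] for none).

EXEC = [2,4,5]

0: ✓ CMP  NZCV=0010
1: · ADDLT
2: ✓ MOVHI  r1←0xa2
3: ✓ CMP  NZCV=1000
4: ✓ MOVNE  r5←0xb7
5: ✓ MOVCC  r2←0x5c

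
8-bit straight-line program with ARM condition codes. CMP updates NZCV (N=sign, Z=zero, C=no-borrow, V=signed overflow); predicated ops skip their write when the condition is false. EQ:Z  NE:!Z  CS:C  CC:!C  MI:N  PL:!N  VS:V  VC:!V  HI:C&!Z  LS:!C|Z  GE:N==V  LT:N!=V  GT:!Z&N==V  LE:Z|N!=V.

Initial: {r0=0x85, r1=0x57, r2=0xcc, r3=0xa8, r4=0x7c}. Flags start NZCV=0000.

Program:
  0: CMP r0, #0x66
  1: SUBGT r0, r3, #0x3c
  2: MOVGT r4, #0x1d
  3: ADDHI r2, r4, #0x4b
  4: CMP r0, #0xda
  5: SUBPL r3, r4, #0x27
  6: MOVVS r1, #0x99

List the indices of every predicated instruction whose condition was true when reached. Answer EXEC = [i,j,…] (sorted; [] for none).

EXEC = [3]

[0] flags=0011 → (cmp)
[1] flags=0011 GT?F → skip
[2] flags=0011 GT?F → skip
[3] flags=0011 HI?T → r2=0xc7
[4] flags=1000 → (cmp)
[5] flags=1000 PL?F → skip
[6] flags=1000 VS?F → skip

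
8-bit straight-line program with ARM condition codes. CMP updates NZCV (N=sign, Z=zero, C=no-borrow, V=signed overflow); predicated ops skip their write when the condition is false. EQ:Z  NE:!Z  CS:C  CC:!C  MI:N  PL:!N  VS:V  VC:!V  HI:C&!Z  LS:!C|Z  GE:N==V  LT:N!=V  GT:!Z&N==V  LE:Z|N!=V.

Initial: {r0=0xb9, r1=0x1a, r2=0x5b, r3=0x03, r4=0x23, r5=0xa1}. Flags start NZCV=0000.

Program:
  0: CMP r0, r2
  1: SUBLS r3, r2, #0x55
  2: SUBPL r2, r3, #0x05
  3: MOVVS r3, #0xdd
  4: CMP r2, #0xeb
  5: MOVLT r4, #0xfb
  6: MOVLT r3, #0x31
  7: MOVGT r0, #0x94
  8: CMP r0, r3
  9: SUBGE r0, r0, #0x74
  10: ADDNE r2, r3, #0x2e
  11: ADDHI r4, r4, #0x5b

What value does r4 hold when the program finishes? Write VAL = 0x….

VAL = 0x23

[0] flags=0011 → (cmp)
[1] flags=0011 LS?F → skip
[2] flags=0011 PL?T → r2=0xfe
[3] flags=0011 VS?T → r3=0xdd
[4] flags=0010 → (cmp)
[5] flags=0010 LT?F → skip
[6] flags=0010 LT?F → skip
[7] flags=0010 GT?T → r0=0x94
[8] flags=1000 → (cmp)
[9] flags=1000 GE?F → skip
[10] flags=1000 NE?T → r2=0x0b
[11] flags=1000 HI?F → skip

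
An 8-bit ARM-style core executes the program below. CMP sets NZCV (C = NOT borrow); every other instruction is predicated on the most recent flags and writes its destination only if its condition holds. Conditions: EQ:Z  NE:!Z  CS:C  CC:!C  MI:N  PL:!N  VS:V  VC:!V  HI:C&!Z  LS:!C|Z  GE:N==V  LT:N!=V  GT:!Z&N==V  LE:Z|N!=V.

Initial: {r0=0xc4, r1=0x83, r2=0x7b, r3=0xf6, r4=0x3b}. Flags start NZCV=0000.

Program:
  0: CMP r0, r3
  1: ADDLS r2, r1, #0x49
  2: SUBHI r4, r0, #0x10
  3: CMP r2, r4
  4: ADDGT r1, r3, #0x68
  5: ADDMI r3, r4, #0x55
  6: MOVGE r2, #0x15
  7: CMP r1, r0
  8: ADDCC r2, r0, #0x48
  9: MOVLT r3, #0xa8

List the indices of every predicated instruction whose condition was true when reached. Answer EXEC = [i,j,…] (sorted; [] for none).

EXEC = [1,5,8,9]

[0] flags=1000 → (cmp)
[1] flags=1000 LS?T → r2=0xcc
[2] flags=1000 HI?F → skip
[3] flags=1010 → (cmp)
[4] flags=1010 GT?F → skip
[5] flags=1010 MI?T → r3=0x90
[6] flags=1010 GE?F → skip
[7] flags=1000 → (cmp)
[8] flags=1000 CC?T → r2=0x0c
[9] flags=1000 LT?T → r3=0xa8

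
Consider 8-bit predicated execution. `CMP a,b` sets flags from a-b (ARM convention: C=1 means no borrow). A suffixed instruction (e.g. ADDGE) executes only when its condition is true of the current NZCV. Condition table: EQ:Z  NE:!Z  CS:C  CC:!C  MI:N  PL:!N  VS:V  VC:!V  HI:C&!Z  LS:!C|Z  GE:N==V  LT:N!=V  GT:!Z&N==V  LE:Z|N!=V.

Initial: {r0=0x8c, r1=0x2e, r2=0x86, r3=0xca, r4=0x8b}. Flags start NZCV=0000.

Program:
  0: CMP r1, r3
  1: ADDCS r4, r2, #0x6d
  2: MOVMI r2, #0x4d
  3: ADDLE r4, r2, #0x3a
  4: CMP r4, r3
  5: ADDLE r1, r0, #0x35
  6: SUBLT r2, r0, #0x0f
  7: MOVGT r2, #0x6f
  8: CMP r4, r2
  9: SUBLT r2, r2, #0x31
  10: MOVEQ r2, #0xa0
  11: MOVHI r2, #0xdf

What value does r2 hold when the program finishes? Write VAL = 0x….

VAL = 0xdf

0: ✓ CMP  NZCV=0000
1: · ADDCS
2: · MOVMI
3: · ADDLE
4: ✓ CMP  NZCV=1000
5: ✓ ADDLE  r1←0xc1
6: ✓ SUBLT  r2←0x7d
7: · MOVGT
8: ✓ CMP  NZCV=0011
9: ✓ SUBLT  r2←0x4c
10: · MOVEQ
11: ✓ MOVHI  r2←0xdf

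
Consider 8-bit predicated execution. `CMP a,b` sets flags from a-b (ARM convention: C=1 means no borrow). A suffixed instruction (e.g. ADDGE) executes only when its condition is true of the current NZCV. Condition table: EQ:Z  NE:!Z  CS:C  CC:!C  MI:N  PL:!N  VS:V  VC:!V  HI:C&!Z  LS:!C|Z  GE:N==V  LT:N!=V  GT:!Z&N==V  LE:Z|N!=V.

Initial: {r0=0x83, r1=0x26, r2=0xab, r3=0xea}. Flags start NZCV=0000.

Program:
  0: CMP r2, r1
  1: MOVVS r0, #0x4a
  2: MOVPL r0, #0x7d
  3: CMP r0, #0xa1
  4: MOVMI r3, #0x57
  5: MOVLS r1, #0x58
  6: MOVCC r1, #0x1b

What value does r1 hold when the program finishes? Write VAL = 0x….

[0] flags=1010 → (cmp)
[1] flags=1010 VS?F → skip
[2] flags=1010 PL?F → skip
[3] flags=1000 → (cmp)
[4] flags=1000 MI?T → r3=0x57
[5] flags=1000 LS?T → r1=0x58
[6] flags=1000 CC?T → r1=0x1b

VAL = 0x1b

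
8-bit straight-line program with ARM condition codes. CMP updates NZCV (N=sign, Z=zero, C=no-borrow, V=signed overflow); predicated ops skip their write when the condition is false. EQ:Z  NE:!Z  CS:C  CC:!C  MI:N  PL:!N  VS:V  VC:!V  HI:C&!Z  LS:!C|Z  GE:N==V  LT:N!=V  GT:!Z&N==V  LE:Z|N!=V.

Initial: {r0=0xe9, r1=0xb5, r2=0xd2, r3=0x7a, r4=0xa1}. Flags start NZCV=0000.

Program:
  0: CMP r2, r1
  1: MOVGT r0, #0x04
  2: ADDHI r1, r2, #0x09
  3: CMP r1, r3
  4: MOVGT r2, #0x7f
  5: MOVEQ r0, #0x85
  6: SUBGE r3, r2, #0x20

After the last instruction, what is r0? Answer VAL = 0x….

[0] flags=0010 → (cmp)
[1] flags=0010 GT?T → r0=0x04
[2] flags=0010 HI?T → r1=0xdb
[3] flags=0011 → (cmp)
[4] flags=0011 GT?F → skip
[5] flags=0011 EQ?F → skip
[6] flags=0011 GE?F → skip

VAL = 0x04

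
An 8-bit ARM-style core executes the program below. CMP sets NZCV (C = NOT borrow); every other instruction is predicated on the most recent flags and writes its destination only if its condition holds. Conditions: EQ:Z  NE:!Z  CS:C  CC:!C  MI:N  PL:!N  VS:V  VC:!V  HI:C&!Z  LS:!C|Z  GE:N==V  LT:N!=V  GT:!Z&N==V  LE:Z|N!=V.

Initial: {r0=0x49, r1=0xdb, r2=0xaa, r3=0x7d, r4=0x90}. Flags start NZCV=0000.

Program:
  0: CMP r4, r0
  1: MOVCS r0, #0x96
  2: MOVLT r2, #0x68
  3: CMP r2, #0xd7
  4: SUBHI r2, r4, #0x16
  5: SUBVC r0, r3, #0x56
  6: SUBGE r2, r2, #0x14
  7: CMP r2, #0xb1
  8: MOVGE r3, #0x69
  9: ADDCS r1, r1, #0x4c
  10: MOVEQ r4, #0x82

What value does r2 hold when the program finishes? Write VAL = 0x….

[0] flags=0011 → (cmp)
[1] flags=0011 CS?T → r0=0x96
[2] flags=0011 LT?T → r2=0x68
[3] flags=1001 → (cmp)
[4] flags=1001 HI?F → skip
[5] flags=1001 VC?F → skip
[6] flags=1001 GE?T → r2=0x54
[7] flags=1001 → (cmp)
[8] flags=1001 GE?T → r3=0x69
[9] flags=1001 CS?F → skip
[10] flags=1001 EQ?F → skip

VAL = 0x54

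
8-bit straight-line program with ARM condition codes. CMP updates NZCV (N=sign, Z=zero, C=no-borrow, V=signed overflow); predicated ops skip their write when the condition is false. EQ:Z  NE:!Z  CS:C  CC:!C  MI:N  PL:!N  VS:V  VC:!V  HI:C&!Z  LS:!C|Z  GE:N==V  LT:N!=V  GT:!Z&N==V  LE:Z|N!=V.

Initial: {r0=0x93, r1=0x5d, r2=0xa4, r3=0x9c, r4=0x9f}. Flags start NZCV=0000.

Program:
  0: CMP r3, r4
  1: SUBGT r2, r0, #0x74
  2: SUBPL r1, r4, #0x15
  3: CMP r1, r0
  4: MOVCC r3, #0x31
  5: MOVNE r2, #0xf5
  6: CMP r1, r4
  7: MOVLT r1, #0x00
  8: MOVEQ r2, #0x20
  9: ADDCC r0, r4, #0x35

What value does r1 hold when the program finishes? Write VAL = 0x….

0: ✓ CMP  NZCV=1000
1: · SUBGT
2: · SUBPL
3: ✓ CMP  NZCV=1001
4: ✓ MOVCC  r3←0x31
5: ✓ MOVNE  r2←0xf5
6: ✓ CMP  NZCV=1001
7: · MOVLT
8: · MOVEQ
9: ✓ ADDCC  r0←0xd4

VAL = 0x5d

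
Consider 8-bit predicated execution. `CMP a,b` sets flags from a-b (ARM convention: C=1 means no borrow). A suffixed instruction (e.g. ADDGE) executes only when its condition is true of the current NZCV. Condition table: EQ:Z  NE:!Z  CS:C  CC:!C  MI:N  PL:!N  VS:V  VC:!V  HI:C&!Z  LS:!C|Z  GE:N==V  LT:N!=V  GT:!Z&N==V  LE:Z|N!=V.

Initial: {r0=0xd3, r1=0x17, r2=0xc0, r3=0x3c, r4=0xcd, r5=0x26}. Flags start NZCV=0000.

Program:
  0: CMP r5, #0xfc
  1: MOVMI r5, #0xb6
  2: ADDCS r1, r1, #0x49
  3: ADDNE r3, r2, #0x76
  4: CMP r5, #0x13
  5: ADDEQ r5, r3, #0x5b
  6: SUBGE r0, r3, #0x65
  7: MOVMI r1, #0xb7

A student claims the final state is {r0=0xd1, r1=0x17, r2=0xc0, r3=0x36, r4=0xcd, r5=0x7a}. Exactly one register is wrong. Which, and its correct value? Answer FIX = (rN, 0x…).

FIX = (r5, 0x26)

[0] flags=0000 → (cmp)
[1] flags=0000 MI?F → skip
[2] flags=0000 CS?F → skip
[3] flags=0000 NE?T → r3=0x36
[4] flags=0010 → (cmp)
[5] flags=0010 EQ?F → skip
[6] flags=0010 GE?T → r0=0xd1
[7] flags=0010 MI?F → skip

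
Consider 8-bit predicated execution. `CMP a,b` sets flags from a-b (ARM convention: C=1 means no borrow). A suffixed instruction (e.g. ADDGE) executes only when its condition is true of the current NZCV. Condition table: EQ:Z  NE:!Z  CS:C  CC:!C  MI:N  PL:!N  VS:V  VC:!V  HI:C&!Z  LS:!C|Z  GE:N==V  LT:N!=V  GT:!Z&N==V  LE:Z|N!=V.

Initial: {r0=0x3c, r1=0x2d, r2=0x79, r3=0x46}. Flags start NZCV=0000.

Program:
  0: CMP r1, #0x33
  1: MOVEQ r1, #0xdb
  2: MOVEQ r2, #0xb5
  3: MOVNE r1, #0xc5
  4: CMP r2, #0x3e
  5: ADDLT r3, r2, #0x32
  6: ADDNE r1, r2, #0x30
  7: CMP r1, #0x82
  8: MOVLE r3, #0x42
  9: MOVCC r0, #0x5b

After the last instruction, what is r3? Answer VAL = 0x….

VAL = 0x46

[0] flags=1000 → (cmp)
[1] flags=1000 EQ?F → skip
[2] flags=1000 EQ?F → skip
[3] flags=1000 NE?T → r1=0xc5
[4] flags=0010 → (cmp)
[5] flags=0010 LT?F → skip
[6] flags=0010 NE?T → r1=0xa9
[7] flags=0010 → (cmp)
[8] flags=0010 LE?F → skip
[9] flags=0010 CC?F → skip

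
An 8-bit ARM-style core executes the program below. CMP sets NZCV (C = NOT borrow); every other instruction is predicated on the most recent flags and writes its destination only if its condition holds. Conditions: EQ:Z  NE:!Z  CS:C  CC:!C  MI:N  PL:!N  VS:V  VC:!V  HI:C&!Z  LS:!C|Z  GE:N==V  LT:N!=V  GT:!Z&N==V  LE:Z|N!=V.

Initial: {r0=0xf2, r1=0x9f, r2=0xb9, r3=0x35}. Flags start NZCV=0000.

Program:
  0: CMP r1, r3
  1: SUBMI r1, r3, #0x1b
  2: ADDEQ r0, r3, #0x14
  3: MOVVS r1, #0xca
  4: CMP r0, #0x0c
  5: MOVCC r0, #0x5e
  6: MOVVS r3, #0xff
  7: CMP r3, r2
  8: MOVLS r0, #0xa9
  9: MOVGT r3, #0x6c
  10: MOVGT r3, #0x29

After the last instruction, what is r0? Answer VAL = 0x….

VAL = 0xa9

[0] flags=0011 → (cmp)
[1] flags=0011 MI?F → skip
[2] flags=0011 EQ?F → skip
[3] flags=0011 VS?T → r1=0xca
[4] flags=1010 → (cmp)
[5] flags=1010 CC?F → skip
[6] flags=1010 VS?F → skip
[7] flags=0000 → (cmp)
[8] flags=0000 LS?T → r0=0xa9
[9] flags=0000 GT?T → r3=0x6c
[10] flags=0000 GT?T → r3=0x29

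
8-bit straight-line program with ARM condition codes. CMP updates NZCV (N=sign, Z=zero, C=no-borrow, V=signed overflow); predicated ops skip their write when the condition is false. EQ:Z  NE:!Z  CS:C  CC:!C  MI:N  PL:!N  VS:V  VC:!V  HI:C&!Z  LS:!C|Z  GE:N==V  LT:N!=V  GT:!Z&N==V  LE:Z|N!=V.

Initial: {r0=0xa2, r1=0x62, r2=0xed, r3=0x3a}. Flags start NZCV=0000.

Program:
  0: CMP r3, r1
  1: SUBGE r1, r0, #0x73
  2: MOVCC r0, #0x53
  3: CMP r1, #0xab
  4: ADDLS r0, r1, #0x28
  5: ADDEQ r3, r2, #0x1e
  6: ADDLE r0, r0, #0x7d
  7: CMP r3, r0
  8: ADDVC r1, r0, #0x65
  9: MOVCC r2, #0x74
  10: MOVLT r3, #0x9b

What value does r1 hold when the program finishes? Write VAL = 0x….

[0] flags=1000 → (cmp)
[1] flags=1000 GE?F → skip
[2] flags=1000 CC?T → r0=0x53
[3] flags=1001 → (cmp)
[4] flags=1001 LS?T → r0=0x8a
[5] flags=1001 EQ?F → skip
[6] flags=1001 LE?F → skip
[7] flags=1001 → (cmp)
[8] flags=1001 VC?F → skip
[9] flags=1001 CC?T → r2=0x74
[10] flags=1001 LT?F → skip

VAL = 0x62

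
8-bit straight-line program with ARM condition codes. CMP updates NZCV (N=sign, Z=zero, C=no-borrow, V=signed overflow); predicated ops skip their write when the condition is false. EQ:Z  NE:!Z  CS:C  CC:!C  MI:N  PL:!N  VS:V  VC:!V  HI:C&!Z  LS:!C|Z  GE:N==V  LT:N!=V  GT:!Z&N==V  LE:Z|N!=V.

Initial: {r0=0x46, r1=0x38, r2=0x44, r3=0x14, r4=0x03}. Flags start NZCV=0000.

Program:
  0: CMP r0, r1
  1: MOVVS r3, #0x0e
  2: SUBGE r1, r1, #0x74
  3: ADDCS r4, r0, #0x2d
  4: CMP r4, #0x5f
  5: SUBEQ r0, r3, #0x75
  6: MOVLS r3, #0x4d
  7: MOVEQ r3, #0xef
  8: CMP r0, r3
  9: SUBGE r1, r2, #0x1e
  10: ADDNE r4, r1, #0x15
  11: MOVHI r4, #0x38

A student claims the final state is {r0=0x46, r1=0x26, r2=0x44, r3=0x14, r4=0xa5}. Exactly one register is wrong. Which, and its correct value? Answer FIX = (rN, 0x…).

0: ✓ CMP  NZCV=0010
1: · MOVVS
2: ✓ SUBGE  r1←0xc4
3: ✓ ADDCS  r4←0x73
4: ✓ CMP  NZCV=0010
5: · SUBEQ
6: · MOVLS
7: · MOVEQ
8: ✓ CMP  NZCV=0010
9: ✓ SUBGE  r1←0x26
10: ✓ ADDNE  r4←0x3b
11: ✓ MOVHI  r4←0x38

FIX = (r4, 0x38)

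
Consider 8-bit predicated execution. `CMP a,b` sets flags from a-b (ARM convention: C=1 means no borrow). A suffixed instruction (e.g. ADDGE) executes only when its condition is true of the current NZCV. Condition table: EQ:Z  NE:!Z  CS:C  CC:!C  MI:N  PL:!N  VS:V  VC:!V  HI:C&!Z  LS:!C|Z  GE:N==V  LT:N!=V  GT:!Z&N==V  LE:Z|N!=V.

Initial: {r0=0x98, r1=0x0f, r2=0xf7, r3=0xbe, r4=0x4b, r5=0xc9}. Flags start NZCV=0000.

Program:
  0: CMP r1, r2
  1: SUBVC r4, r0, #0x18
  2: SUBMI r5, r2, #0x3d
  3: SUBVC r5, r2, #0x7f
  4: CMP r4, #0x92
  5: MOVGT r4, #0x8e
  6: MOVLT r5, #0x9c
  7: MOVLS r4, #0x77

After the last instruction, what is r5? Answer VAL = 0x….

[0] flags=0000 → (cmp)
[1] flags=0000 VC?T → r4=0x80
[2] flags=0000 MI?F → skip
[3] flags=0000 VC?T → r5=0x78
[4] flags=1000 → (cmp)
[5] flags=1000 GT?F → skip
[6] flags=1000 LT?T → r5=0x9c
[7] flags=1000 LS?T → r4=0x77

VAL = 0x9c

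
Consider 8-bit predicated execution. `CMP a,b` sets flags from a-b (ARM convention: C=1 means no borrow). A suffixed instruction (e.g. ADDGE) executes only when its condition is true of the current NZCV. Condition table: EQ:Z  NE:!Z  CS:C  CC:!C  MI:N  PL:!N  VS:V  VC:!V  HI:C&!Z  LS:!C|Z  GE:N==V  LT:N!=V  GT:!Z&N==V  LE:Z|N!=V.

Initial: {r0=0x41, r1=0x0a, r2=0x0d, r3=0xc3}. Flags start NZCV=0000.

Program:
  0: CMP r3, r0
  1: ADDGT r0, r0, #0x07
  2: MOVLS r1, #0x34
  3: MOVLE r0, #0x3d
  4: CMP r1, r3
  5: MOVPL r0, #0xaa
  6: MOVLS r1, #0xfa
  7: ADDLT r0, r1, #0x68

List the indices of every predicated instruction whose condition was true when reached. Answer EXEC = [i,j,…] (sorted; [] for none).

EXEC = [3,5,6]

0: ✓ CMP  NZCV=1010
1: · ADDGT
2: · MOVLS
3: ✓ MOVLE  r0←0x3d
4: ✓ CMP  NZCV=0000
5: ✓ MOVPL  r0←0xaa
6: ✓ MOVLS  r1←0xfa
7: · ADDLT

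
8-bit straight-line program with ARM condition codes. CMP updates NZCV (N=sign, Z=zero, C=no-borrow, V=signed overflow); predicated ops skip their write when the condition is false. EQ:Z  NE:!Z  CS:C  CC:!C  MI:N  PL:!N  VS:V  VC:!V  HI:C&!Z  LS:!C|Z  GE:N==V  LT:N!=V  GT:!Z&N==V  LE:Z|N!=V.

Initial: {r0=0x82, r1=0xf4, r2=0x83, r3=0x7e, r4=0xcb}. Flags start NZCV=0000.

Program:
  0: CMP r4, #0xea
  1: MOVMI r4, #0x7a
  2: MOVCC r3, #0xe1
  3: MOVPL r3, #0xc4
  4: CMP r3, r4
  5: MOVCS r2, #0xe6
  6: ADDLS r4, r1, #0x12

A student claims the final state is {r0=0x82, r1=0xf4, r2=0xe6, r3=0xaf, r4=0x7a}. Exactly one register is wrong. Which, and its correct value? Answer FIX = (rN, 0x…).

FIX = (r3, 0xe1)

0: ✓ CMP  NZCV=1000
1: ✓ MOVMI  r4←0x7a
2: ✓ MOVCC  r3←0xe1
3: · MOVPL
4: ✓ CMP  NZCV=0011
5: ✓ MOVCS  r2←0xe6
6: · ADDLS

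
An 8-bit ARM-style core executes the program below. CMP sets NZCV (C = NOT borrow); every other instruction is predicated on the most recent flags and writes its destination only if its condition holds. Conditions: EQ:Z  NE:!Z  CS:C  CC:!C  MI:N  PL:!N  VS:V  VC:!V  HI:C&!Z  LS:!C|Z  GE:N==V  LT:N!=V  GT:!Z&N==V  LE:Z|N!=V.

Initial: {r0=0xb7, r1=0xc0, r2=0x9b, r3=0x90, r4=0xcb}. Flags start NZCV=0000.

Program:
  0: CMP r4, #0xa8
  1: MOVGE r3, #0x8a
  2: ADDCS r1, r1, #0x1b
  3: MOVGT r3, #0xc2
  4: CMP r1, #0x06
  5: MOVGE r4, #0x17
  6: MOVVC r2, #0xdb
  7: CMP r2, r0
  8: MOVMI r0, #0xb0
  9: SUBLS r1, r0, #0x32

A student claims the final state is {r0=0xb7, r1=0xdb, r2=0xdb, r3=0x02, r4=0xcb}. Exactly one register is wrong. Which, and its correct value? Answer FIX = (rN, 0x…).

FIX = (r3, 0xc2)

0: ✓ CMP  NZCV=0010
1: ✓ MOVGE  r3←0x8a
2: ✓ ADDCS  r1←0xdb
3: ✓ MOVGT  r3←0xc2
4: ✓ CMP  NZCV=1010
5: · MOVGE
6: ✓ MOVVC  r2←0xdb
7: ✓ CMP  NZCV=0010
8: · MOVMI
9: · SUBLS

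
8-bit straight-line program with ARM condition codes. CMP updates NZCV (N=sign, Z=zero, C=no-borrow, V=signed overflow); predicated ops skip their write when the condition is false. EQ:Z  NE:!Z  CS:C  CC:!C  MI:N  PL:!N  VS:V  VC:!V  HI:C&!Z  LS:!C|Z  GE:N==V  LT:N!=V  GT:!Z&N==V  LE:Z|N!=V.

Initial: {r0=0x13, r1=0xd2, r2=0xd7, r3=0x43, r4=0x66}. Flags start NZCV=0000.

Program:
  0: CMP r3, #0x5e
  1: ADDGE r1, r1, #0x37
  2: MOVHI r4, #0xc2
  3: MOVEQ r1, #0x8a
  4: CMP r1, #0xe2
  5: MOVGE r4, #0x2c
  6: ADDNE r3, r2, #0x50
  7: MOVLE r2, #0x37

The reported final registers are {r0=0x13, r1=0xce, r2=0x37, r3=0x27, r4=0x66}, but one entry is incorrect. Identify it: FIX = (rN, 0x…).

[0] flags=1000 → (cmp)
[1] flags=1000 GE?F → skip
[2] flags=1000 HI?F → skip
[3] flags=1000 EQ?F → skip
[4] flags=1000 → (cmp)
[5] flags=1000 GE?F → skip
[6] flags=1000 NE?T → r3=0x27
[7] flags=1000 LE?T → r2=0x37

FIX = (r1, 0xd2)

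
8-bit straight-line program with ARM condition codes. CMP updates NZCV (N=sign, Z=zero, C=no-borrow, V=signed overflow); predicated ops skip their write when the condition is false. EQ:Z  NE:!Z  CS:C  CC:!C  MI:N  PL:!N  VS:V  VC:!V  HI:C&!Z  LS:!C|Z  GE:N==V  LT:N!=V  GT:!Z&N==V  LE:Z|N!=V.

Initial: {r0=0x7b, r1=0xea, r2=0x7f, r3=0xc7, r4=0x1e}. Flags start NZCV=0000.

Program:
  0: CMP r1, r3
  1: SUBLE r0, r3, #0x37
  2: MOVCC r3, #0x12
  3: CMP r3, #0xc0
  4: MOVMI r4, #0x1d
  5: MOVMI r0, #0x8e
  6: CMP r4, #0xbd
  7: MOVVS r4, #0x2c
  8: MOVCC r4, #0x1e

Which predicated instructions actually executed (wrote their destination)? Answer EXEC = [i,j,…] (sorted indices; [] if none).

0: ✓ CMP  NZCV=0010
1: · SUBLE
2: · MOVCC
3: ✓ CMP  NZCV=0010
4: · MOVMI
5: · MOVMI
6: ✓ CMP  NZCV=0000
7: · MOVVS
8: ✓ MOVCC  r4←0x1e

EXEC = [8]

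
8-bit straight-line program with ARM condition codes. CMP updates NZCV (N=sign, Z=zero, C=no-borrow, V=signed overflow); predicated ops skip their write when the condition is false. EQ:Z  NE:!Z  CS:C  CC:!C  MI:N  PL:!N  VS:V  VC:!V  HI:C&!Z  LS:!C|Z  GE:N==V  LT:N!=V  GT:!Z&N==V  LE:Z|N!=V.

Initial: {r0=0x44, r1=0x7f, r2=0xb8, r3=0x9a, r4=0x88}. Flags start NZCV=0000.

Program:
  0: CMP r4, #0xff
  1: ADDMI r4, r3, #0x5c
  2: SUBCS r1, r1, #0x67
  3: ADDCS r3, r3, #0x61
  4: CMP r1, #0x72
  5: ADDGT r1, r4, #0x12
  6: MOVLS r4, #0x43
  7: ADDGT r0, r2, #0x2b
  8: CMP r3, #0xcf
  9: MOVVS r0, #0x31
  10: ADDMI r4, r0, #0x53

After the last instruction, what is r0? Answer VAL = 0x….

VAL = 0xe3

[0] flags=1000 → (cmp)
[1] flags=1000 MI?T → r4=0xf6
[2] flags=1000 CS?F → skip
[3] flags=1000 CS?F → skip
[4] flags=0010 → (cmp)
[5] flags=0010 GT?T → r1=0x08
[6] flags=0010 LS?F → skip
[7] flags=0010 GT?T → r0=0xe3
[8] flags=1000 → (cmp)
[9] flags=1000 VS?F → skip
[10] flags=1000 MI?T → r4=0x36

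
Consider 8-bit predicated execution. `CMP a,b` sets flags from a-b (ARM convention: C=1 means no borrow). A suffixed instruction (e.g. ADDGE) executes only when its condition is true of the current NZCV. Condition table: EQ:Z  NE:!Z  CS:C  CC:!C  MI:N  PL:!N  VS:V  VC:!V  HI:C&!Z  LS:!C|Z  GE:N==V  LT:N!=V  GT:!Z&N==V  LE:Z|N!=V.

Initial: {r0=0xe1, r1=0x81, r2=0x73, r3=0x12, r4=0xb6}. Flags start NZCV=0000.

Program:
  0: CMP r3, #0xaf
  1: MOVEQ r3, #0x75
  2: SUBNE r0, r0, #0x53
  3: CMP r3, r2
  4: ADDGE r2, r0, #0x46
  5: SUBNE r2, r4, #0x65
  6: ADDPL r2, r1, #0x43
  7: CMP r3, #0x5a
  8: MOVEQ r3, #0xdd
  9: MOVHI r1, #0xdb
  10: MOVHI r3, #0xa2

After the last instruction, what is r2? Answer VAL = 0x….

VAL = 0x51

0: ✓ CMP  NZCV=0000
1: · MOVEQ
2: ✓ SUBNE  r0←0x8e
3: ✓ CMP  NZCV=1000
4: · ADDGE
5: ✓ SUBNE  r2←0x51
6: · ADDPL
7: ✓ CMP  NZCV=1000
8: · MOVEQ
9: · MOVHI
10: · MOVHI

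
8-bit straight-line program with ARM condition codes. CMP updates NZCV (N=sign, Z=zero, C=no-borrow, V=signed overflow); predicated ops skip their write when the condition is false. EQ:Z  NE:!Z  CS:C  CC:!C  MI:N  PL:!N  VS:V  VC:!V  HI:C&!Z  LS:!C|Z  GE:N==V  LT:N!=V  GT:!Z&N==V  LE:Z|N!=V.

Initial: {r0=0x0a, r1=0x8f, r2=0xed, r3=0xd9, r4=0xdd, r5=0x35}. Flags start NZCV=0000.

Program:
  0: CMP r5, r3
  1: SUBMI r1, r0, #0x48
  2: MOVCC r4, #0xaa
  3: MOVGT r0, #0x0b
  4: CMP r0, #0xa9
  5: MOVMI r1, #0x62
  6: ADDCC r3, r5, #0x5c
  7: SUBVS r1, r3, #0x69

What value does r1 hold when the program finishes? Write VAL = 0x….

VAL = 0x8f

0: ✓ CMP  NZCV=0000
1: · SUBMI
2: ✓ MOVCC  r4←0xaa
3: ✓ MOVGT  r0←0x0b
4: ✓ CMP  NZCV=0000
5: · MOVMI
6: ✓ ADDCC  r3←0x91
7: · SUBVS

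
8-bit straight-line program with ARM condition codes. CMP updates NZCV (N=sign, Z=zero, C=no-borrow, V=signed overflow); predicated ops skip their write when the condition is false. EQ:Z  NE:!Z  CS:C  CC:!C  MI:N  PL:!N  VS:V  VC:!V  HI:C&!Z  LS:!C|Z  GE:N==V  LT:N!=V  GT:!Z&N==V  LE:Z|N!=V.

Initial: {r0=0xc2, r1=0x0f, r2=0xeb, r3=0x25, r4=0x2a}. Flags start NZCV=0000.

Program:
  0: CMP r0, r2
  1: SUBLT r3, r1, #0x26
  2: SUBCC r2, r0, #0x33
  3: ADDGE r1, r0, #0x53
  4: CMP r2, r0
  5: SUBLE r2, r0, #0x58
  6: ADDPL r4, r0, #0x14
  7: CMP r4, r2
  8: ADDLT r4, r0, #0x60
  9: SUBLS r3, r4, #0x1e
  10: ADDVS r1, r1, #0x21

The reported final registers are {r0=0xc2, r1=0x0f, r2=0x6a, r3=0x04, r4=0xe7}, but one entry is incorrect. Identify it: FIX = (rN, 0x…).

[0] flags=1000 → (cmp)
[1] flags=1000 LT?T → r3=0xe9
[2] flags=1000 CC?T → r2=0x8f
[3] flags=1000 GE?F → skip
[4] flags=1000 → (cmp)
[5] flags=1000 LE?T → r2=0x6a
[6] flags=1000 PL?F → skip
[7] flags=1000 → (cmp)
[8] flags=1000 LT?T → r4=0x22
[9] flags=1000 LS?T → r3=0x04
[10] flags=1000 VS?F → skip

FIX = (r4, 0x22)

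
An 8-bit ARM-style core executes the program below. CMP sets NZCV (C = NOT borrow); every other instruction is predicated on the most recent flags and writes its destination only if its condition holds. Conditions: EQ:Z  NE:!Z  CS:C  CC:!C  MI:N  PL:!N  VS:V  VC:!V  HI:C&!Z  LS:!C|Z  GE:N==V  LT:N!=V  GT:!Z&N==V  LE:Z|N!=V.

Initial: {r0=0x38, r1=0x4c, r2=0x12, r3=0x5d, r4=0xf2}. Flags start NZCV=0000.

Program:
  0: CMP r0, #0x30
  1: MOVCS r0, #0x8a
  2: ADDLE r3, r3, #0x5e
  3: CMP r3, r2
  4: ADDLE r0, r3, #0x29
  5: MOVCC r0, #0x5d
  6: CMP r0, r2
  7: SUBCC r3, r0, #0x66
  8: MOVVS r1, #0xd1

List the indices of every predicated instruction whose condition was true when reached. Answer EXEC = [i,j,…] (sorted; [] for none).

[0] flags=0010 → (cmp)
[1] flags=0010 CS?T → r0=0x8a
[2] flags=0010 LE?F → skip
[3] flags=0010 → (cmp)
[4] flags=0010 LE?F → skip
[5] flags=0010 CC?F → skip
[6] flags=0011 → (cmp)
[7] flags=0011 CC?F → skip
[8] flags=0011 VS?T → r1=0xd1

EXEC = [1,8]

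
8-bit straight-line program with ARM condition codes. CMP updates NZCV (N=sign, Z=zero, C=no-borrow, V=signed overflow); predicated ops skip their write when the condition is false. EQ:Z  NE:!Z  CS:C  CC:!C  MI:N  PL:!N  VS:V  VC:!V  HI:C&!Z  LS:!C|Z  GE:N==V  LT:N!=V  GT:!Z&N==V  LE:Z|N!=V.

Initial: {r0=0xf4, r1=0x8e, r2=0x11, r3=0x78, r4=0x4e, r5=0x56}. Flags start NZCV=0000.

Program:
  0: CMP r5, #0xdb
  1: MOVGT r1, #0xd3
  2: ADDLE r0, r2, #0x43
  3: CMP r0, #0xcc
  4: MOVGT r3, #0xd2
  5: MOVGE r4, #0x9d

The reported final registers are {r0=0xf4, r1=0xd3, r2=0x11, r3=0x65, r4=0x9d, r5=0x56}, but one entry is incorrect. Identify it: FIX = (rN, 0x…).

0: ✓ CMP  NZCV=0000
1: ✓ MOVGT  r1←0xd3
2: · ADDLE
3: ✓ CMP  NZCV=0010
4: ✓ MOVGT  r3←0xd2
5: ✓ MOVGE  r4←0x9d

FIX = (r3, 0xd2)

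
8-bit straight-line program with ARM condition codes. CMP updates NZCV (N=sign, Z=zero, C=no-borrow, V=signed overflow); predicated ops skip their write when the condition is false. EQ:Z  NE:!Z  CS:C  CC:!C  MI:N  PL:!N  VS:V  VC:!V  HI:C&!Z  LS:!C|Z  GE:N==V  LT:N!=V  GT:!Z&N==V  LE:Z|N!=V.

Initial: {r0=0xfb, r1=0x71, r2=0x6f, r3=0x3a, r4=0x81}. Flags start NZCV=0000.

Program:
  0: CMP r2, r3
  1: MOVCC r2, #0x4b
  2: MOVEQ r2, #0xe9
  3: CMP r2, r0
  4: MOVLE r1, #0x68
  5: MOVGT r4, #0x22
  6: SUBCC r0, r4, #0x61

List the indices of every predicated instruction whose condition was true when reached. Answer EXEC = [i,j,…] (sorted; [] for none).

[0] flags=0010 → (cmp)
[1] flags=0010 CC?F → skip
[2] flags=0010 EQ?F → skip
[3] flags=0000 → (cmp)
[4] flags=0000 LE?F → skip
[5] flags=0000 GT?T → r4=0x22
[6] flags=0000 CC?T → r0=0xc1

EXEC = [5,6]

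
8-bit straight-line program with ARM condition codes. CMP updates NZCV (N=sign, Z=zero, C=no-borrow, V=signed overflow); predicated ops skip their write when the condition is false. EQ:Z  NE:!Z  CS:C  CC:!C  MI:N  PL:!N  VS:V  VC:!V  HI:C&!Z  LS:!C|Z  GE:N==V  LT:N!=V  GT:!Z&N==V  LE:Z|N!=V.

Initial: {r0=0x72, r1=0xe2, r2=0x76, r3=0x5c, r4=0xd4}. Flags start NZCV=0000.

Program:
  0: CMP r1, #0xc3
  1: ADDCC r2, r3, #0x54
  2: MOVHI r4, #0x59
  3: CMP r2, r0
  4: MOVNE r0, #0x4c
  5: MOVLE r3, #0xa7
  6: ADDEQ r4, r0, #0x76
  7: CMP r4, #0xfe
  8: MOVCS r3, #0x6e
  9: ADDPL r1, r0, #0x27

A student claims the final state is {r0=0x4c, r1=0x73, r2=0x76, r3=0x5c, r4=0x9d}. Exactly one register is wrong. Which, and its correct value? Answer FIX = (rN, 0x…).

[0] flags=0010 → (cmp)
[1] flags=0010 CC?F → skip
[2] flags=0010 HI?T → r4=0x59
[3] flags=0010 → (cmp)
[4] flags=0010 NE?T → r0=0x4c
[5] flags=0010 LE?F → skip
[6] flags=0010 EQ?F → skip
[7] flags=0000 → (cmp)
[8] flags=0000 CS?F → skip
[9] flags=0000 PL?T → r1=0x73

FIX = (r4, 0x59)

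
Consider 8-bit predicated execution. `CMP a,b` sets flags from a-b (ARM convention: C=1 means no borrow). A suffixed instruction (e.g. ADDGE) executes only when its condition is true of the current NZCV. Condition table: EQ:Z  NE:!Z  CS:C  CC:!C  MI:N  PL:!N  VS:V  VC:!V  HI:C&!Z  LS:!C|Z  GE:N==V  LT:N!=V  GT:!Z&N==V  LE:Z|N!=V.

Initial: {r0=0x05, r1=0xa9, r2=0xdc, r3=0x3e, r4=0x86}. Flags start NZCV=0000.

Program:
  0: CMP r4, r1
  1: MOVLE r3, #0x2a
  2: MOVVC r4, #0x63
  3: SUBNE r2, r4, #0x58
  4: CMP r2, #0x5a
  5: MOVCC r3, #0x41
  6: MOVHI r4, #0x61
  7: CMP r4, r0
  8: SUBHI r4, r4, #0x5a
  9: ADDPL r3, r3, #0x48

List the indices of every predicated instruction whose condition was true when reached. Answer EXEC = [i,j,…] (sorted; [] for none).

EXEC = [1,2,3,5,8,9]

0: ✓ CMP  NZCV=1000
1: ✓ MOVLE  r3←0x2a
2: ✓ MOVVC  r4←0x63
3: ✓ SUBNE  r2←0x0b
4: ✓ CMP  NZCV=1000
5: ✓ MOVCC  r3←0x41
6: · MOVHI
7: ✓ CMP  NZCV=0010
8: ✓ SUBHI  r4←0x09
9: ✓ ADDPL  r3←0x89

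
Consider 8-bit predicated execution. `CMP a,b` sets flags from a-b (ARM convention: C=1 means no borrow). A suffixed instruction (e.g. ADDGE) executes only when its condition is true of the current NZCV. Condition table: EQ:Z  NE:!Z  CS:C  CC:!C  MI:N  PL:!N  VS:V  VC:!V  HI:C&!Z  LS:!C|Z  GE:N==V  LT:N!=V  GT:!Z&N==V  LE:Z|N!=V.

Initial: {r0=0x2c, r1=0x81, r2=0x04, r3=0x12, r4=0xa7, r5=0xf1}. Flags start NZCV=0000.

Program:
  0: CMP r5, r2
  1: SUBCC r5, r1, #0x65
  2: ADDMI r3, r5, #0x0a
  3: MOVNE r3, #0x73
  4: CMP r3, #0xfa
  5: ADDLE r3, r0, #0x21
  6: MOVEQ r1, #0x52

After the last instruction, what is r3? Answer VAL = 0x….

0: ✓ CMP  NZCV=1010
1: · SUBCC
2: ✓ ADDMI  r3←0xfb
3: ✓ MOVNE  r3←0x73
4: ✓ CMP  NZCV=0000
5: · ADDLE
6: · MOVEQ

VAL = 0x73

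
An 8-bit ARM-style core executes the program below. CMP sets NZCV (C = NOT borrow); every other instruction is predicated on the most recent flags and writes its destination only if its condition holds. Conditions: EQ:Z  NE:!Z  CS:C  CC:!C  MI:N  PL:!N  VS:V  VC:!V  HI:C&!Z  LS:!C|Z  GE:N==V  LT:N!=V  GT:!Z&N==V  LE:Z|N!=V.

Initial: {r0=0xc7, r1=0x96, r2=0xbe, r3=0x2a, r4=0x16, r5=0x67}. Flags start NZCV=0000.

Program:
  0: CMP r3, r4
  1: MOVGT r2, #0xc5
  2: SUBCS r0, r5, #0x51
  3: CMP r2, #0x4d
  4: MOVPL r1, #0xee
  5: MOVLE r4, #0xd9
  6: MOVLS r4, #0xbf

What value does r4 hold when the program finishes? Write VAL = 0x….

VAL = 0xd9

[0] flags=0010 → (cmp)
[1] flags=0010 GT?T → r2=0xc5
[2] flags=0010 CS?T → r0=0x16
[3] flags=0011 → (cmp)
[4] flags=0011 PL?T → r1=0xee
[5] flags=0011 LE?T → r4=0xd9
[6] flags=0011 LS?F → skip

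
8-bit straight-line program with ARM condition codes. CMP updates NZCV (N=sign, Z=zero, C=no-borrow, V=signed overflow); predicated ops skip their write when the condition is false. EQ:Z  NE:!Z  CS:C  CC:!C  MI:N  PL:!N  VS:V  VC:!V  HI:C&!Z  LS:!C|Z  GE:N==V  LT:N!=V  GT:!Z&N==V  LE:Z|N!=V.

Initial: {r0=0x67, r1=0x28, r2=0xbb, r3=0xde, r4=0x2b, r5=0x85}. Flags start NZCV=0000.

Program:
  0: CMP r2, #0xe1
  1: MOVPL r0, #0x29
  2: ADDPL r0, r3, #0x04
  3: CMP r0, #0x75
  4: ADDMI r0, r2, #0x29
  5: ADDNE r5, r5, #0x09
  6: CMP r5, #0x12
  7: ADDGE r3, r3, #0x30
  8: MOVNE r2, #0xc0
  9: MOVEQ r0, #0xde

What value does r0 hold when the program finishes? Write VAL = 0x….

[0] flags=1000 → (cmp)
[1] flags=1000 PL?F → skip
[2] flags=1000 PL?F → skip
[3] flags=1000 → (cmp)
[4] flags=1000 MI?T → r0=0xe4
[5] flags=1000 NE?T → r5=0x8e
[6] flags=0011 → (cmp)
[7] flags=0011 GE?F → skip
[8] flags=0011 NE?T → r2=0xc0
[9] flags=0011 EQ?F → skip

VAL = 0xe4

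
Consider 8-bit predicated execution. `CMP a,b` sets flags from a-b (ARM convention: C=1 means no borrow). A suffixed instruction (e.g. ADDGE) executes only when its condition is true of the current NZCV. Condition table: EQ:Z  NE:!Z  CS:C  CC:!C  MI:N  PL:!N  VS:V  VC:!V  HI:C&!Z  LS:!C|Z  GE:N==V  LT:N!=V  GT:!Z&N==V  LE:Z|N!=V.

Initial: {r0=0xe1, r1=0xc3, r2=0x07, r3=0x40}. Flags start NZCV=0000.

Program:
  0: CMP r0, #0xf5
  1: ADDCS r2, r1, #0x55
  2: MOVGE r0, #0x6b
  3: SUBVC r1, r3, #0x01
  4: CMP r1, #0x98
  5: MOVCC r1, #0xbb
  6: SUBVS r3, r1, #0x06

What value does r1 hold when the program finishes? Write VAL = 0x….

0: ✓ CMP  NZCV=1000
1: · ADDCS
2: · MOVGE
3: ✓ SUBVC  r1←0x3f
4: ✓ CMP  NZCV=1001
5: ✓ MOVCC  r1←0xbb
6: ✓ SUBVS  r3←0xb5

VAL = 0xbb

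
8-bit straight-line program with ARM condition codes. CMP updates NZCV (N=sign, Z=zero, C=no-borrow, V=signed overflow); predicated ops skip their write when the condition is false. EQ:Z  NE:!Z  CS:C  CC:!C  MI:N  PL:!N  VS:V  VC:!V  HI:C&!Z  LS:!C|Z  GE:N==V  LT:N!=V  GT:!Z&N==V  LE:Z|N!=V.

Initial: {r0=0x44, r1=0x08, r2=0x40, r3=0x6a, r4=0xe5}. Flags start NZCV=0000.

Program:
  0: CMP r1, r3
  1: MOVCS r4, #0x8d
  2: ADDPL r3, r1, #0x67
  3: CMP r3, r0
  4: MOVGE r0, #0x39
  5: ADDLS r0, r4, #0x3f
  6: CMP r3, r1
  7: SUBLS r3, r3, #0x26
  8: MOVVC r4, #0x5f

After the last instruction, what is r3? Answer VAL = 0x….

VAL = 0x6a

0: ✓ CMP  NZCV=1000
1: · MOVCS
2: · ADDPL
3: ✓ CMP  NZCV=0010
4: ✓ MOVGE  r0←0x39
5: · ADDLS
6: ✓ CMP  NZCV=0010
7: · SUBLS
8: ✓ MOVVC  r4←0x5f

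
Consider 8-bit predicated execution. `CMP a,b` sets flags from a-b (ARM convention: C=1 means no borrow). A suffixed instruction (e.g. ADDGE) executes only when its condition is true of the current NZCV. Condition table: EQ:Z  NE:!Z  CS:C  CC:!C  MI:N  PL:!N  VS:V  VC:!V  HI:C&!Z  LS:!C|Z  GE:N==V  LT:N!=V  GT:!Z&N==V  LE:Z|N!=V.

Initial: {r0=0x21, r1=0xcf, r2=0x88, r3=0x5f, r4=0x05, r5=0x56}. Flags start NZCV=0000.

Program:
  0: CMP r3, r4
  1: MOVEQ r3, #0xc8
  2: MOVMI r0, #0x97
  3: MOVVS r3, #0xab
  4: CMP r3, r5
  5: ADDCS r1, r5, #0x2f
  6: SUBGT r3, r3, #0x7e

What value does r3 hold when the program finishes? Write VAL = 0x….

0: ✓ CMP  NZCV=0010
1: · MOVEQ
2: · MOVMI
3: · MOVVS
4: ✓ CMP  NZCV=0010
5: ✓ ADDCS  r1←0x85
6: ✓ SUBGT  r3←0xe1

VAL = 0xe1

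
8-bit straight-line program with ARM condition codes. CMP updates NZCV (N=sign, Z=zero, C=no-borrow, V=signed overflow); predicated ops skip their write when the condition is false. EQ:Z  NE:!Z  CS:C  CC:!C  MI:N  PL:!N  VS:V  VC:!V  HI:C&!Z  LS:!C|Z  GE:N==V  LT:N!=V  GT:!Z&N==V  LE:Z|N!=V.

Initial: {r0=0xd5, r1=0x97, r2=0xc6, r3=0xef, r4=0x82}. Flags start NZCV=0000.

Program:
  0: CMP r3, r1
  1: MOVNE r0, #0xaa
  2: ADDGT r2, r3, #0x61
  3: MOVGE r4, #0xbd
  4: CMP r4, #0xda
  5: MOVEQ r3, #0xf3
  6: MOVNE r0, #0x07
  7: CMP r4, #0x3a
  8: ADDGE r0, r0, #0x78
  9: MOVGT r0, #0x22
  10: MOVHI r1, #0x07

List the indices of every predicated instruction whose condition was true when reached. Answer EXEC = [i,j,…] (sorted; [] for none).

0: ✓ CMP  NZCV=0010
1: ✓ MOVNE  r0←0xaa
2: ✓ ADDGT  r2←0x50
3: ✓ MOVGE  r4←0xbd
4: ✓ CMP  NZCV=1000
5: · MOVEQ
6: ✓ MOVNE  r0←0x07
7: ✓ CMP  NZCV=1010
8: · ADDGE
9: · MOVGT
10: ✓ MOVHI  r1←0x07

EXEC = [1,2,3,6,10]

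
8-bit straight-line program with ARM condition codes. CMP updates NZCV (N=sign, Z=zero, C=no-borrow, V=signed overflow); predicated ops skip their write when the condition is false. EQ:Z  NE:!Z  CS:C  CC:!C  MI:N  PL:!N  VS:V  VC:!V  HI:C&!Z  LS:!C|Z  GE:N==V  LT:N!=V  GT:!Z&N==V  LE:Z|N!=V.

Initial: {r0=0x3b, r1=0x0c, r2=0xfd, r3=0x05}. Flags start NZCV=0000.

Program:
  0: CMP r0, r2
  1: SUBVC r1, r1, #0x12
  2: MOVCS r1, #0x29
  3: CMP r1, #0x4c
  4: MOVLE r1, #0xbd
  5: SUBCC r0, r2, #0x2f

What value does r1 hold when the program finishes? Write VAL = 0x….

VAL = 0xbd

[0] flags=0000 → (cmp)
[1] flags=0000 VC?T → r1=0xfa
[2] flags=0000 CS?F → skip
[3] flags=1010 → (cmp)
[4] flags=1010 LE?T → r1=0xbd
[5] flags=1010 CC?F → skip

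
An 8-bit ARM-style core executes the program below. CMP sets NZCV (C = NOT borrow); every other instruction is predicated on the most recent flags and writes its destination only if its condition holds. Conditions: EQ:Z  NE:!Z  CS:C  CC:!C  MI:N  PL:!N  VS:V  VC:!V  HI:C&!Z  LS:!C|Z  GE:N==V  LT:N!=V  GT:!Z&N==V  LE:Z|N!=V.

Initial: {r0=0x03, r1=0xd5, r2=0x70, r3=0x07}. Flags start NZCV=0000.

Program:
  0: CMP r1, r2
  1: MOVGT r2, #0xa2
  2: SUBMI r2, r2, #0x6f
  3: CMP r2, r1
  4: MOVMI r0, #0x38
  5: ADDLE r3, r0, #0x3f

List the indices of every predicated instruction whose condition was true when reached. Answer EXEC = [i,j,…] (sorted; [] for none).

0: ✓ CMP  NZCV=0011
1: · MOVGT
2: · SUBMI
3: ✓ CMP  NZCV=1001
4: ✓ MOVMI  r0←0x38
5: · ADDLE

EXEC = [4]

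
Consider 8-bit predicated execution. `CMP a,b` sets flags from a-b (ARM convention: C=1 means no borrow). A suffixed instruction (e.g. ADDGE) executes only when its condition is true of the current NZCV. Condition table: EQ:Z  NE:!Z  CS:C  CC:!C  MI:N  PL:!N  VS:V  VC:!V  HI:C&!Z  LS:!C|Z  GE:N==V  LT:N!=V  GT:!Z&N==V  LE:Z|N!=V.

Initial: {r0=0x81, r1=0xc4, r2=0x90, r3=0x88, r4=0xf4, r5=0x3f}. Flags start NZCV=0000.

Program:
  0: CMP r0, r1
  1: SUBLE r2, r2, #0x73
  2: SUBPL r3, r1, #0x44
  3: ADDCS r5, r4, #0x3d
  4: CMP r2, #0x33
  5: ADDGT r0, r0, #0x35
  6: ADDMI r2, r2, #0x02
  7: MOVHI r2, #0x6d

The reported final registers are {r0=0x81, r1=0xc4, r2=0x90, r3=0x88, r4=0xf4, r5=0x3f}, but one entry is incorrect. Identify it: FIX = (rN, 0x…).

FIX = (r2, 0x1f)

0: ✓ CMP  NZCV=1000
1: ✓ SUBLE  r2←0x1d
2: · SUBPL
3: · ADDCS
4: ✓ CMP  NZCV=1000
5: · ADDGT
6: ✓ ADDMI  r2←0x1f
7: · MOVHI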